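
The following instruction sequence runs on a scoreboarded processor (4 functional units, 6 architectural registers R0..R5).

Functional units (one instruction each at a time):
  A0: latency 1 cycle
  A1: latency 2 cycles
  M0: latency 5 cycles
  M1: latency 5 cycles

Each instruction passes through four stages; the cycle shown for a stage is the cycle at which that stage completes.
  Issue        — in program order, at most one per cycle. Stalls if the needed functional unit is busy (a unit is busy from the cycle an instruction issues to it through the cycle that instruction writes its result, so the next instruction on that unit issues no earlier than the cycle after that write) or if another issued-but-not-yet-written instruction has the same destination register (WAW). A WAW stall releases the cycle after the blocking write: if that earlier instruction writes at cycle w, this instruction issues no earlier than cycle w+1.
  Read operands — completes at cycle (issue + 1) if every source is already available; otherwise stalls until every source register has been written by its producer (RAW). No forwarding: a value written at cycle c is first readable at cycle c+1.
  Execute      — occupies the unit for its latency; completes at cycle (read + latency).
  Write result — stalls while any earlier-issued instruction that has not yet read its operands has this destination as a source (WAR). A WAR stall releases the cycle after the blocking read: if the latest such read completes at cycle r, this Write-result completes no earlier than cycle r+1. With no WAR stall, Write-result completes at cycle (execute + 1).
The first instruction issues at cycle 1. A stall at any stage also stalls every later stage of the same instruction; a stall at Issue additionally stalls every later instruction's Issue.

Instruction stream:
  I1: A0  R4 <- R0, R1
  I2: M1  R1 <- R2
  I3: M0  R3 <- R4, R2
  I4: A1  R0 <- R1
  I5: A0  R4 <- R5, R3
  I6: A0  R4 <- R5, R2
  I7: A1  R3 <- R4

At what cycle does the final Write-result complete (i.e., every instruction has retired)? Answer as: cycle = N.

cycle = 22

  I1 | 1 | 2 | 3 | 4
  I2 | 2 | 3 | 8 | 9
  I3 | 3 | 5 | 10 | 11   RAW R4: wait I1 write@4
  I4 | 4 | 10 | 12 | 13   RAW R1: wait I2 write@9
  I5 | 5 | 12 | 13 | 14   RAW R3: wait I3 write@11
  I6 | 15 | 16 | 17 | 18   struct: A0 busy until I5 writes@14
  I7 | 16 | 19 | 21 | 22   RAW R4: wait I6 write@18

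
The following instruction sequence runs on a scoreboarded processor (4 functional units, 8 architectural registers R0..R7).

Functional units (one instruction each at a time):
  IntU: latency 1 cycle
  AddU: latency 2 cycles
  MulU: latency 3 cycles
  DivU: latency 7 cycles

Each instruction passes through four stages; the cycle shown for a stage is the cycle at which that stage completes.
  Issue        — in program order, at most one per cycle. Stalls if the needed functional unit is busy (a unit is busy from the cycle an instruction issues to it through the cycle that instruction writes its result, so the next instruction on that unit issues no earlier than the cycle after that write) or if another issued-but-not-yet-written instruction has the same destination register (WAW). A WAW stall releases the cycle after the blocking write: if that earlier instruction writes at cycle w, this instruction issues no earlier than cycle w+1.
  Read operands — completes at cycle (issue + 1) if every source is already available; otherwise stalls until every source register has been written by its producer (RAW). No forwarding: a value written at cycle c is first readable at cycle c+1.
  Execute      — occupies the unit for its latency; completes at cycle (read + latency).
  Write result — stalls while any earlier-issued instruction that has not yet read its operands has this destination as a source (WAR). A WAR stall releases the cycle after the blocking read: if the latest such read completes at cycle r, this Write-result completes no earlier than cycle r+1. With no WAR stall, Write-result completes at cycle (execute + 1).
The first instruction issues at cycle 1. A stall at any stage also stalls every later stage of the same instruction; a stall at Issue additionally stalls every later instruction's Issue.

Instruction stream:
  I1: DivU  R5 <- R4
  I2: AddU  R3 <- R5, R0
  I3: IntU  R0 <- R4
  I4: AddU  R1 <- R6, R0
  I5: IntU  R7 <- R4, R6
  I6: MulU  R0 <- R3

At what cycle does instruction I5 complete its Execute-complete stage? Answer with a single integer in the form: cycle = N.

[I1] 1/2/9/10
[I2] 2/11/13/14  (RAW R5: wait I1 write@10)
[I3] 3/4/5/12  (WAR R0: wait I2 read@11)
[I4] 15/16/18/19  (struct: AddU busy until I2 writes@14)
[I5] 16/17/18/19
[I6] 17/18/21/22

cycle = 18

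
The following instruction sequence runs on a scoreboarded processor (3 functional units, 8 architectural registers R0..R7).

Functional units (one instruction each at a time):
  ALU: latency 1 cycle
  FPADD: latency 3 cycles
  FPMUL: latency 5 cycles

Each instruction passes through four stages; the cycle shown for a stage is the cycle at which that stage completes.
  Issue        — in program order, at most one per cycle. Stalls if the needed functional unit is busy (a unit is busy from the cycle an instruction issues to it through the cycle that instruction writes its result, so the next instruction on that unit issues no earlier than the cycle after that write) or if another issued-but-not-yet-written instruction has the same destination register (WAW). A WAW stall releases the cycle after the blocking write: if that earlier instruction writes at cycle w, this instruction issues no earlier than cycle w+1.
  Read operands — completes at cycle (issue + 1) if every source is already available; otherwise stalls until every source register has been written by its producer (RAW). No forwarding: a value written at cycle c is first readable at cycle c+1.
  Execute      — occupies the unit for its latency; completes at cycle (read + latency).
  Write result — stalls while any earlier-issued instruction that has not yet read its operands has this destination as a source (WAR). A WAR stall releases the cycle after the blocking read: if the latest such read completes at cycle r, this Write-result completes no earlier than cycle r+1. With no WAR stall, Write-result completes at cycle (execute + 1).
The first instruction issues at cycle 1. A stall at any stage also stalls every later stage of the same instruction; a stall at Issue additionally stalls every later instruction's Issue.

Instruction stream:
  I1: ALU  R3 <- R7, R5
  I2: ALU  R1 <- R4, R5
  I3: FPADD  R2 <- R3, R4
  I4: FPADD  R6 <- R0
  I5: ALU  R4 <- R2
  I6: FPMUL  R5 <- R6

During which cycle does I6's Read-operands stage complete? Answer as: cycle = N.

I1: IS=1 RO=2 EX=3 WR=4
I2: IS=5 RO=6 EX=7 WR=8  [struct: ALU busy until I1 writes@4]
I3: IS=6 RO=7 EX=10 WR=11
I4: IS=12 RO=13 EX=16 WR=17  [struct: FPADD busy until I3 writes@11]
I5: IS=13 RO=14 EX=15 WR=16
I6: IS=14 RO=18 EX=23 WR=24  [RAW R6: wait I4 write@17]

cycle = 18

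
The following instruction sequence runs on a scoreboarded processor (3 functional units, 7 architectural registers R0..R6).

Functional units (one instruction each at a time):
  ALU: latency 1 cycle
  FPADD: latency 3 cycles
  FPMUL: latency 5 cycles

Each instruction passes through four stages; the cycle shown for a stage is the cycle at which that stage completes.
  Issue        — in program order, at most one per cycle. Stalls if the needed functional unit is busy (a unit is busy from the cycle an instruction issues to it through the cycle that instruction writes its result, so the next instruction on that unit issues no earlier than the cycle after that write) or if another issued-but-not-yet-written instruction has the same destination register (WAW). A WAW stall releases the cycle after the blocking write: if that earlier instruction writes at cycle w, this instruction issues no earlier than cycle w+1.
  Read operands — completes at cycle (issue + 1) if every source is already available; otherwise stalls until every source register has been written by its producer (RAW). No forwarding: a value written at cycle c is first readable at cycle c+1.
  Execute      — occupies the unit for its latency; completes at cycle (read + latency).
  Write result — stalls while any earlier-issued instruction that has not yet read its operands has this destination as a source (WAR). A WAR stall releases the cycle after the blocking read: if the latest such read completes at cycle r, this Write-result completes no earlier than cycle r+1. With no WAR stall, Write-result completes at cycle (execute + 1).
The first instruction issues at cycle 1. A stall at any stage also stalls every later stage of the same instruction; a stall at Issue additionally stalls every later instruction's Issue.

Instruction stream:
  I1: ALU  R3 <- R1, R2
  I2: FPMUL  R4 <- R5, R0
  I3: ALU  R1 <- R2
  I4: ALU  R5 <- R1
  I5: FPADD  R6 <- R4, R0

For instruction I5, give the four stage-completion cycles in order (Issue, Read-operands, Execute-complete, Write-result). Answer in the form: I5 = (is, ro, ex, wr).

I5 = (10, 11, 14, 15)

[1] I1→ALU
[2] I1 RO; I2→FPMUL
[3] I1 EX; I2 RO
[4] I1 WR R3
[5] I3→ALU
[6] I3 RO
[7] I3 EX
[8] I2 EX; I3 WR R1
[9] I2 WR R4; I4→ALU
[10] I4 RO; I5→FPADD
[11] I4 EX; I5 RO
[12] I4 WR R5
[14] I5 EX
[15] I5 WR R6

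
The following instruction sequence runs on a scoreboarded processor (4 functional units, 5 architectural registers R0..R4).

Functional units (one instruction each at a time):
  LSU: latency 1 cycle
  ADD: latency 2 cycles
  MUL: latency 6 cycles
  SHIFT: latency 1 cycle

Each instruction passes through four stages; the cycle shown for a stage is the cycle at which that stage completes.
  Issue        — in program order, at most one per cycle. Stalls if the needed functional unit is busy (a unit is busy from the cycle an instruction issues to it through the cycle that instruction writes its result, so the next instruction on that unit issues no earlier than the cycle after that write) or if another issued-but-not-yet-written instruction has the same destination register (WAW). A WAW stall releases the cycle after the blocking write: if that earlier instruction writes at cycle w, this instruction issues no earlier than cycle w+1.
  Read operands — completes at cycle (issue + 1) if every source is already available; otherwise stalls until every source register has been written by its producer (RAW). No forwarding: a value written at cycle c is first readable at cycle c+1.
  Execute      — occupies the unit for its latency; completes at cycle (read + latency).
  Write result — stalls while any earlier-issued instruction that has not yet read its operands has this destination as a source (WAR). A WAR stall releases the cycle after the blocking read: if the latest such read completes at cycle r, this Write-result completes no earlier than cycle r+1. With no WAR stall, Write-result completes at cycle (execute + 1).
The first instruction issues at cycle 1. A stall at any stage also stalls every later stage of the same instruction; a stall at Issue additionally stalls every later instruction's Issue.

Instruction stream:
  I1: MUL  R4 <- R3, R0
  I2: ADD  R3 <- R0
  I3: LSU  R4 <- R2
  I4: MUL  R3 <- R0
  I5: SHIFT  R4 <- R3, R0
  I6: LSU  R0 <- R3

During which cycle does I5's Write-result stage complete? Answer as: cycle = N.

I1 -> (1, 2, 8, 9)
I2 -> (2, 3, 5, 6)
I3 -> (10, 11, 12, 13)  // WAW R4: wait I1 write@9
I4 -> (11, 12, 18, 19)
I5 -> (14, 20, 21, 22)  // WAW R4: wait I3 write@13, RAW R3: wait I4 write@19
I6 -> (15, 20, 21, 22)  // RAW R3: wait I4 write@19

cycle = 22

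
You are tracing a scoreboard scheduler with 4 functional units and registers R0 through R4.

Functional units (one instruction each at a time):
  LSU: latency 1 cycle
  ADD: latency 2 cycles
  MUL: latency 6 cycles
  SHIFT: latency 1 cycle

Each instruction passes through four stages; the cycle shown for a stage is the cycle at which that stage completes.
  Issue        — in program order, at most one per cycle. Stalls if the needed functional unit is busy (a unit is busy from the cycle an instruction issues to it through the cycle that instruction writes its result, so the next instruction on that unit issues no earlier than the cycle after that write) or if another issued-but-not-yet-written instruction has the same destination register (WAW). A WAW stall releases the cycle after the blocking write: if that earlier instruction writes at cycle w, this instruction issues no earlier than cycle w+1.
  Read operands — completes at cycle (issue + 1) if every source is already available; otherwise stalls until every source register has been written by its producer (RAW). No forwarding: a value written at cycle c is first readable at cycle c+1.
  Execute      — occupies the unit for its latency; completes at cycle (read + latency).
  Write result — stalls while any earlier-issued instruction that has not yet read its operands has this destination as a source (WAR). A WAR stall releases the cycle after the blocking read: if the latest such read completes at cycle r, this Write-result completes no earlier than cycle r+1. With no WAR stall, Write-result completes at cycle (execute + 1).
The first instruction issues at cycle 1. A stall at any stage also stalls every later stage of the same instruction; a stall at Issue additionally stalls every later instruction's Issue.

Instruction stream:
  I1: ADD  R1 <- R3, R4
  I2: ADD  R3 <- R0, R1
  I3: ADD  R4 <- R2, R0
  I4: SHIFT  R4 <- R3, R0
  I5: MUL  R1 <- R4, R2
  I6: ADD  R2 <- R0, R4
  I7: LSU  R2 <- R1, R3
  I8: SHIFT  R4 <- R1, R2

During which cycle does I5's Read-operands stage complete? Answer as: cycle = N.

I1 -> (1, 2, 4, 5)
I2 -> (6, 7, 9, 10)  // struct: ADD busy until I1 writes@5
I3 -> (11, 12, 14, 15)  // struct: ADD busy until I2 writes@10
I4 -> (16, 17, 18, 19)  // WAW R4: wait I3 write@15
I5 -> (17, 20, 26, 27)  // RAW R4: wait I4 write@19
I6 -> (18, 20, 22, 23)  // RAW R4: wait I4 write@19
I7 -> (24, 28, 29, 30)  // WAW R2: wait I6 write@23, RAW R1: wait I5 write@27
I8 -> (25, 31, 32, 33)  // RAW R2: wait I7 write@30

cycle = 20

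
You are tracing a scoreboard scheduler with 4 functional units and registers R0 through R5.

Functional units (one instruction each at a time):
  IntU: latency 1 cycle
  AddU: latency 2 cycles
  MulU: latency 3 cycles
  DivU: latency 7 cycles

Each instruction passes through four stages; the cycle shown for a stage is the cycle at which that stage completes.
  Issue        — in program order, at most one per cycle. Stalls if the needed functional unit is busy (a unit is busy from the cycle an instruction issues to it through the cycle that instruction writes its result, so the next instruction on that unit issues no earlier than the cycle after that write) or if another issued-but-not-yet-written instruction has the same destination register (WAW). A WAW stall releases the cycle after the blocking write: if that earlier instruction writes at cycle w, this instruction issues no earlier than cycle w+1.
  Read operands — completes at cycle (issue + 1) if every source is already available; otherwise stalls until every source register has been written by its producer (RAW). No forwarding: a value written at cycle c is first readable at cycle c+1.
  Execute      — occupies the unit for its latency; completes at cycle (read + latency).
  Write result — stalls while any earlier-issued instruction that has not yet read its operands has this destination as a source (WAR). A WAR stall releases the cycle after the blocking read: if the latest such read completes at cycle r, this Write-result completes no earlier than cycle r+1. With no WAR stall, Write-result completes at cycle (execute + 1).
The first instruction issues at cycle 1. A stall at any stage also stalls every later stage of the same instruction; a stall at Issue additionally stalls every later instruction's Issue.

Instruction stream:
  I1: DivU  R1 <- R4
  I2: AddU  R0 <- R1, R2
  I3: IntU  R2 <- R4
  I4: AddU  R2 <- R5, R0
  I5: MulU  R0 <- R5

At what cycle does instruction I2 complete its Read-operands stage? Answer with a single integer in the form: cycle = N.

cycle = 11

I1  is:1  ro:2  ex:9  wr:10
I2  is:2  ro:11  ex:13  wr:14  — RAW R1: wait I1 write@10
I3  is:3  ro:4  ex:5  wr:12  — WAR R2: wait I2 read@11
I4  is:15  ro:16  ex:18  wr:19  — struct: AddU busy until I2 writes@14
I5  is:16  ro:17  ex:20  wr:21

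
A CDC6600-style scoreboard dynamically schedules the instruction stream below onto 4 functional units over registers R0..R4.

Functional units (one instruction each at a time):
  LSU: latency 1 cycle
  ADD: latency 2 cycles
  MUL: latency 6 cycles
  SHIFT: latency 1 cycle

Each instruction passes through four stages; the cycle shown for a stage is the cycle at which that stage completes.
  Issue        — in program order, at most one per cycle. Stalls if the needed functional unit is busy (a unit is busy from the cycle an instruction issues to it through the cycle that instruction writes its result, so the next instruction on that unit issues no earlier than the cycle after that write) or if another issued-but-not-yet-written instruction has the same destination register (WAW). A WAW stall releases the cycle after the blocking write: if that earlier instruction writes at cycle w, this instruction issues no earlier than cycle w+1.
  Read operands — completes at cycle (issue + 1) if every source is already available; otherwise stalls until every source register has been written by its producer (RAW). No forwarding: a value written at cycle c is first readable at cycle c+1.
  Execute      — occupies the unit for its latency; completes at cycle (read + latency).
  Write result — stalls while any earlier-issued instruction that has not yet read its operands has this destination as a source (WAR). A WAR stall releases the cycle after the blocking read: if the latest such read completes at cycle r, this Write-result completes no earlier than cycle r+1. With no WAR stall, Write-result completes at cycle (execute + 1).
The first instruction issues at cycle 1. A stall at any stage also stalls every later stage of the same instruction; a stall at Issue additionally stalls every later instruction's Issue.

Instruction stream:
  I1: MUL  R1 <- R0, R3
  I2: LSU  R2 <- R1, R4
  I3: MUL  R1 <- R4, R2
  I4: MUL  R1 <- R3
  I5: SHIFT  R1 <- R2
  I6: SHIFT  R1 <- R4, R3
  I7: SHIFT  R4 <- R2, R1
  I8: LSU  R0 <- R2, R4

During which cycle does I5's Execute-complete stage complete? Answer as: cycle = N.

c1: I1 issues→MUL
c2: I1 reads; I2 issues→LSU
c8: I1 exec-done
c9: I1 writes R1
c10: I2 reads; I3 issues→MUL
c11: I2 exec-done
c12: I2 writes R2
c13: I3 reads
c19: I3 exec-done
c20: I3 writes R1
c21: I4 issues→MUL
c22: I4 reads
c28: I4 exec-done
c29: I4 writes R1
c30: I5 issues→SHIFT
c31: I5 reads
c32: I5 exec-done
c33: I5 writes R1
c34: I6 issues→SHIFT
c35: I6 reads
c36: I6 exec-done
c37: I6 writes R1
c38: I7 issues→SHIFT
c39: I7 reads; I8 issues→LSU
c40: I7 exec-done
c41: I7 writes R4
c42: I8 reads
c43: I8 exec-done
c44: I8 writes R0

cycle = 32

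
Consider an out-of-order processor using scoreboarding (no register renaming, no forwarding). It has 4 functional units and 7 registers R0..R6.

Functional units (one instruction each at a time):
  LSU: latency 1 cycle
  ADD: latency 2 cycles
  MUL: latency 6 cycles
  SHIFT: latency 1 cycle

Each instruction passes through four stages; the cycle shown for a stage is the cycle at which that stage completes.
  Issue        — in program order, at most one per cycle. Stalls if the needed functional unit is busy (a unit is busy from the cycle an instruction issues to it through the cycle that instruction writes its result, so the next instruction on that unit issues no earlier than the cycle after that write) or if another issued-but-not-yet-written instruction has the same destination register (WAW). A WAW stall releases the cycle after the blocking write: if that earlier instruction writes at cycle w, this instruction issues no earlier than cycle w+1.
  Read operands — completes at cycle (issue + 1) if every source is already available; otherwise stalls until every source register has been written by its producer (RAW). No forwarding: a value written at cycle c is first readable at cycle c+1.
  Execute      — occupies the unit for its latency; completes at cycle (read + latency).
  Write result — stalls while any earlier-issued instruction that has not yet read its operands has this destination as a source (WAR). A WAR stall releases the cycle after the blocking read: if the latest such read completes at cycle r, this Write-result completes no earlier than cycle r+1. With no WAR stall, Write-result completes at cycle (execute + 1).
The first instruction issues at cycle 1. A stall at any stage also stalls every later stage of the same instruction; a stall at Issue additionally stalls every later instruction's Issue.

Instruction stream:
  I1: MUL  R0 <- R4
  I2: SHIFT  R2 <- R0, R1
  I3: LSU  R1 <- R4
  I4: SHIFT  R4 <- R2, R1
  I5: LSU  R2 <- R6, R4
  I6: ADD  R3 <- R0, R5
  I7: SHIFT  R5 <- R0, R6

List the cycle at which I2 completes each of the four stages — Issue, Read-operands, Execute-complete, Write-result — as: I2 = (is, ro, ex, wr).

cycle 1: I1 dispatched to MUL
cycle 2: I1 operands ready | I2 dispatched to SHIFT
cycle 3: I3 dispatched to LSU
cycle 4: I3 operands ready
cycle 5: I3 complete
cycle 8: I1 complete
cycle 9: R0←I1
cycle 10: I2 operands ready
cycle 11: I2 complete | R1←I3
cycle 12: R2←I2
cycle 13: I4 dispatched to SHIFT
cycle 14: I4 operands ready | I5 dispatched to LSU
cycle 15: I4 complete | I6 dispatched to ADD
cycle 16: R4←I4 | I6 operands ready
cycle 17: I5 operands ready | I7 dispatched to SHIFT
cycle 18: I5 complete | I6 complete | I7 operands ready
cycle 19: R2←I5 | R3←I6 | I7 complete
cycle 20: R5←I7

I2 = (2, 10, 11, 12)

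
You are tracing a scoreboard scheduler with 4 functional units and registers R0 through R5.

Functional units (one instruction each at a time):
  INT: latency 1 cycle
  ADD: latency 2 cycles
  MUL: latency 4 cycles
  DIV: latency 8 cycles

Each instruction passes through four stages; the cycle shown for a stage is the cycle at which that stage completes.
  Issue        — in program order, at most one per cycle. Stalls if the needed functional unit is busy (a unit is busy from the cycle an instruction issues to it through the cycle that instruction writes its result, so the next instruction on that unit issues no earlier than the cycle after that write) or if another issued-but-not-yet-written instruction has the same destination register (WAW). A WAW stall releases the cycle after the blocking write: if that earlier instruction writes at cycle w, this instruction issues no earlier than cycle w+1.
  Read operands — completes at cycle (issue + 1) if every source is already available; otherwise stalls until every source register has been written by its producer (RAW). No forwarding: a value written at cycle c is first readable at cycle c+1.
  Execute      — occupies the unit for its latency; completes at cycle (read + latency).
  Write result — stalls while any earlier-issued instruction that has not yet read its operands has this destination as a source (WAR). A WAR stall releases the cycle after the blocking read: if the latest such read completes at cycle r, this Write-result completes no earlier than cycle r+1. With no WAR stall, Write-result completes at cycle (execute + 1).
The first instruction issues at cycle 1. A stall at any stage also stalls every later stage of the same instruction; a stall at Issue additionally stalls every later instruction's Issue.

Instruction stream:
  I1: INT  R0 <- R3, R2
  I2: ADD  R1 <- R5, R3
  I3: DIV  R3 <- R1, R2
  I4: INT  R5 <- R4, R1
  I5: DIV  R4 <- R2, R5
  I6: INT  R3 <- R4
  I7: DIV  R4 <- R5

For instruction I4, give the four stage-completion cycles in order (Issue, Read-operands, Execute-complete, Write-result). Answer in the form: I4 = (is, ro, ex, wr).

I1: IS=1 RO=2 EX=3 WR=4
I2: IS=2 RO=3 EX=5 WR=6
I3: IS=3 RO=7 EX=15 WR=16  [RAW R1: wait I2 write@6]
I4: IS=5 RO=7 EX=8 WR=9  [struct: INT busy until I1 writes@4; RAW R1: wait I2 write@6]
I5: IS=17 RO=18 EX=26 WR=27  [struct: DIV busy until I3 writes@16]
I6: IS=18 RO=28 EX=29 WR=30  [RAW R4: wait I5 write@27]
I7: IS=28 RO=29 EX=37 WR=38  [struct: DIV busy until I5 writes@27]

I4 = (5, 7, 8, 9)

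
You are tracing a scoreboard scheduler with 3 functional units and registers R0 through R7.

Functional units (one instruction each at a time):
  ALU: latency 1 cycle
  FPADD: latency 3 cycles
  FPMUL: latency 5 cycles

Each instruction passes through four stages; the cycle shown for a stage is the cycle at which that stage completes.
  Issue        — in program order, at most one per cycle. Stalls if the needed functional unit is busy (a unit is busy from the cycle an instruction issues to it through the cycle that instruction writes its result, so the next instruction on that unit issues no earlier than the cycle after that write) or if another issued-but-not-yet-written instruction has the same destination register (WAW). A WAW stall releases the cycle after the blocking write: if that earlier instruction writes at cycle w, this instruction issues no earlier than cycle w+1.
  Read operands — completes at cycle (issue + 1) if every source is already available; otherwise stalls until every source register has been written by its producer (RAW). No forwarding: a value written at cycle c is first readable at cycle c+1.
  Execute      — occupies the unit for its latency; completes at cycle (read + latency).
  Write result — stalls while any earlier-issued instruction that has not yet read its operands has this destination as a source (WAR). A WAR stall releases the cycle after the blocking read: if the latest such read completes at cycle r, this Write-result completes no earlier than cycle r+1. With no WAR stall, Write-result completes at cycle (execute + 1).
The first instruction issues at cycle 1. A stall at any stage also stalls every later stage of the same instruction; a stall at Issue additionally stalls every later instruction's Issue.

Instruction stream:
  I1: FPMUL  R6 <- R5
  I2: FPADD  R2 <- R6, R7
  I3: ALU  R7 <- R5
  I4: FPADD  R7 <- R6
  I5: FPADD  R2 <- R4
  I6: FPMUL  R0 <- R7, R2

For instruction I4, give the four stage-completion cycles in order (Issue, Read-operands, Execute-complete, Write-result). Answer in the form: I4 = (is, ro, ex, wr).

I4 = (14, 15, 18, 19)

I1  is:1  ro:2  ex:7  wr:8
I2  is:2  ro:9  ex:12  wr:13  — RAW R6: wait I1 write@8
I3  is:3  ro:4  ex:5  wr:10  — WAR R7: wait I2 read@9
I4  is:14  ro:15  ex:18  wr:19  — struct: FPADD busy until I2 writes@13
I5  is:20  ro:21  ex:24  wr:25  — struct: FPADD busy until I4 writes@19
I6  is:21  ro:26  ex:31  wr:32  — RAW R2: wait I5 write@25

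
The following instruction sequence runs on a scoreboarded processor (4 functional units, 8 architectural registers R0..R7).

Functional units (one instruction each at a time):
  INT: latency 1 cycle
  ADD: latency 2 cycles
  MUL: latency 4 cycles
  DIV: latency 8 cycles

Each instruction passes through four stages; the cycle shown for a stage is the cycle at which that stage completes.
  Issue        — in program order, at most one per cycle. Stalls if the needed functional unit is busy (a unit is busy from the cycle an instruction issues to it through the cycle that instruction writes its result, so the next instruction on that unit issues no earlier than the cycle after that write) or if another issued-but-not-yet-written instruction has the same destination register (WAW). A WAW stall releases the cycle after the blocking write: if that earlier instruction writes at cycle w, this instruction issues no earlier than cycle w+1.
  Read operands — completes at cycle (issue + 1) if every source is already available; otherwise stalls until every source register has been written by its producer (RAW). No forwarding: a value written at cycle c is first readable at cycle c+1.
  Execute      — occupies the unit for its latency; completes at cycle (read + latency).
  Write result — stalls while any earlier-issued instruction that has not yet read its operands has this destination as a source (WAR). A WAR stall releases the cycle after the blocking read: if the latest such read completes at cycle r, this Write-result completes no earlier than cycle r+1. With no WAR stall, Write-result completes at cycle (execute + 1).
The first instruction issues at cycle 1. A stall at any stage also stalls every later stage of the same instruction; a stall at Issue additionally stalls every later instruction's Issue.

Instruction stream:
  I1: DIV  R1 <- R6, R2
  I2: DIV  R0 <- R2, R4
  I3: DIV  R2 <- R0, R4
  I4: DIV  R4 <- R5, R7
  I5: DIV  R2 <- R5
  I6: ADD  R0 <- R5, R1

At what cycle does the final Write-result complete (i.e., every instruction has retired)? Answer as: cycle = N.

cycle = 55

t=1  I1→DIV
t=2  I1 RO
t=10  I1 EX
t=11  I1 WR R1
t=12  I2→DIV
t=13  I2 RO
t=21  I2 EX
t=22  I2 WR R0
t=23  I3→DIV
t=24  I3 RO
t=32  I3 EX
t=33  I3 WR R2
t=34  I4→DIV
t=35  I4 RO
t=43  I4 EX
t=44  I4 WR R4
t=45  I5→DIV
t=46  I5 RO · I6→ADD
t=47  I6 RO
t=49  I6 EX
t=50  I6 WR R0
t=54  I5 EX
t=55  I5 WR R2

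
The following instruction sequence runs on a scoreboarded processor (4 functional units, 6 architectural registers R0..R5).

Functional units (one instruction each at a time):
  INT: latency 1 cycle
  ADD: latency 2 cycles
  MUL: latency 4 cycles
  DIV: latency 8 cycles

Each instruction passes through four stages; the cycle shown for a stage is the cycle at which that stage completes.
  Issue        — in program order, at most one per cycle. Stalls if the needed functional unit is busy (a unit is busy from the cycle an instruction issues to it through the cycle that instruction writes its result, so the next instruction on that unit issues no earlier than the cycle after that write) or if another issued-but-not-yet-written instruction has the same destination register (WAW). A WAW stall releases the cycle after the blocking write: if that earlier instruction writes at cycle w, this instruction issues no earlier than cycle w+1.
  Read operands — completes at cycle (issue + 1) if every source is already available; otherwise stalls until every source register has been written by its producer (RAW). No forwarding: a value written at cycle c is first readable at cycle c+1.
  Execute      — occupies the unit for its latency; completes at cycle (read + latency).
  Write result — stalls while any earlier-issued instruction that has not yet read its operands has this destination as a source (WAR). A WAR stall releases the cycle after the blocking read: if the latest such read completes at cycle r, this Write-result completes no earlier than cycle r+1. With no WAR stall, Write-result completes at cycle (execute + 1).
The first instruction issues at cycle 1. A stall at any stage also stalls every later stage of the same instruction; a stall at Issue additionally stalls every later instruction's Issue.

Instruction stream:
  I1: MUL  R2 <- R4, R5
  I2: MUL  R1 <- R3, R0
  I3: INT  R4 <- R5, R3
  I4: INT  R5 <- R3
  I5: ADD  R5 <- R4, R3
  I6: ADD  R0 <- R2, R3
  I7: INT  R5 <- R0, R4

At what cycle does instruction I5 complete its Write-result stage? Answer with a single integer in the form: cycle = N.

I1: IS=1 RO=2 EX=6 WR=7
I2: IS=8 RO=9 EX=13 WR=14  [struct: MUL busy until I1 writes@7]
I3: IS=9 RO=10 EX=11 WR=12
I4: IS=13 RO=14 EX=15 WR=16  [struct: INT busy until I3 writes@12]
I5: IS=17 RO=18 EX=20 WR=21  [WAW R5: wait I4 write@16]
I6: IS=22 RO=23 EX=25 WR=26  [struct: ADD busy until I5 writes@21]
I7: IS=23 RO=27 EX=28 WR=29  [RAW R0: wait I6 write@26]

cycle = 21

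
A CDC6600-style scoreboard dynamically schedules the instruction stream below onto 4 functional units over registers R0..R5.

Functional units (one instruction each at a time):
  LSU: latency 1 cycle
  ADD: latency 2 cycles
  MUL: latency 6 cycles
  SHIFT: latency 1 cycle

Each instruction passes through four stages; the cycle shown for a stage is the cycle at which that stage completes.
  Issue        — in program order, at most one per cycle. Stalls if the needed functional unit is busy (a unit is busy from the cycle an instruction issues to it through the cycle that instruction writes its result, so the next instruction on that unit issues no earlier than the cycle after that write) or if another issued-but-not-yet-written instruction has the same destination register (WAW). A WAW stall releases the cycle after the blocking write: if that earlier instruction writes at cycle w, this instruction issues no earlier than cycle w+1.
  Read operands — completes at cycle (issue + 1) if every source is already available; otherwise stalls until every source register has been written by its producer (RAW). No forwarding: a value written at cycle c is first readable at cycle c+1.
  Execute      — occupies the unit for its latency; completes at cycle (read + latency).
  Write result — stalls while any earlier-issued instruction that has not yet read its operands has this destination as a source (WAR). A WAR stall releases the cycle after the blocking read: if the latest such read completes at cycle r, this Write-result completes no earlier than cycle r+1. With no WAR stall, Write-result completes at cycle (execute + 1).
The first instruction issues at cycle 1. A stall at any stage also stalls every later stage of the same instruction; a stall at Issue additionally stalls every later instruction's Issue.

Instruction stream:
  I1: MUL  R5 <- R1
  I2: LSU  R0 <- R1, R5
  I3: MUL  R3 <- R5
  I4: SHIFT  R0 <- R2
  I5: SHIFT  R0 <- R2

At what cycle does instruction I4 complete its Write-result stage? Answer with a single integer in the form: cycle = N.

I1 -> (1, 2, 8, 9)
I2 -> (2, 10, 11, 12)  // RAW R5: wait I1 write@9
I3 -> (10, 11, 17, 18)  // struct: MUL busy until I1 writes@9
I4 -> (13, 14, 15, 16)  // WAW R0: wait I2 write@12
I5 -> (17, 18, 19, 20)  // struct: SHIFT busy until I4 writes@16

cycle = 16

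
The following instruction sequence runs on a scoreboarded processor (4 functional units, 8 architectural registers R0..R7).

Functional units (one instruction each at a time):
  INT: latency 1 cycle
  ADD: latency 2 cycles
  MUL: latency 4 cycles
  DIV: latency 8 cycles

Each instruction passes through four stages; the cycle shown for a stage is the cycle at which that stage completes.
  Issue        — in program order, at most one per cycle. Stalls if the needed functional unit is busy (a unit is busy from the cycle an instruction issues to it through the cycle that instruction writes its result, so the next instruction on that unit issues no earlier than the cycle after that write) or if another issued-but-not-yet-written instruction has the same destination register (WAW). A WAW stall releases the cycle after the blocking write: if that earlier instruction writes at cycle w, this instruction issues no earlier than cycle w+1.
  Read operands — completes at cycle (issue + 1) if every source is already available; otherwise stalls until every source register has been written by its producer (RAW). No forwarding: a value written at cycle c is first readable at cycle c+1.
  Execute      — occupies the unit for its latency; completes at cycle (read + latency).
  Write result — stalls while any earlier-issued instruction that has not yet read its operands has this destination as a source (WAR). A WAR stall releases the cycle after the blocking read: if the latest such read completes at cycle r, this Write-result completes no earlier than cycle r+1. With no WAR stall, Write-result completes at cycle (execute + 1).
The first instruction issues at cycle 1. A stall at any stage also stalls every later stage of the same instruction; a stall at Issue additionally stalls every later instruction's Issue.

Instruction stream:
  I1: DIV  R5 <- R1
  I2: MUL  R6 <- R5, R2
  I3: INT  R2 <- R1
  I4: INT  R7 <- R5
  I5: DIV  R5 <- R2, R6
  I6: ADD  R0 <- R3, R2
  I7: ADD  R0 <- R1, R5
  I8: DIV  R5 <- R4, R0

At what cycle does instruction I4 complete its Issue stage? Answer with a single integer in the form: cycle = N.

cycle 1: issue I1 (DIV)
cycle 2: I1 read-ops · issue I2 (MUL)
cycle 3: issue I3 (INT)
cycle 4: I3 read-ops
cycle 5: I3 finished on INT
cycle 10: I1 finished on DIV
cycle 11: I1→R5
cycle 12: I2 read-ops
cycle 13: I3→R2
cycle 14: issue I4 (INT)
cycle 15: I4 read-ops · issue I5 (DIV)
cycle 16: I2 finished on MUL · I4 finished on INT · issue I6 (ADD)
cycle 17: I2→R6 · I4→R7 · I6 read-ops
cycle 18: I5 read-ops
cycle 19: I6 finished on ADD
cycle 20: I6→R0
cycle 21: issue I7 (ADD)
cycle 26: I5 finished on DIV
cycle 27: I5→R5
cycle 28: I7 read-ops · issue I8 (DIV)
cycle 30: I7 finished on ADD
cycle 31: I7→R0
cycle 32: I8 read-ops
cycle 40: I8 finished on DIV
cycle 41: I8→R5

cycle = 14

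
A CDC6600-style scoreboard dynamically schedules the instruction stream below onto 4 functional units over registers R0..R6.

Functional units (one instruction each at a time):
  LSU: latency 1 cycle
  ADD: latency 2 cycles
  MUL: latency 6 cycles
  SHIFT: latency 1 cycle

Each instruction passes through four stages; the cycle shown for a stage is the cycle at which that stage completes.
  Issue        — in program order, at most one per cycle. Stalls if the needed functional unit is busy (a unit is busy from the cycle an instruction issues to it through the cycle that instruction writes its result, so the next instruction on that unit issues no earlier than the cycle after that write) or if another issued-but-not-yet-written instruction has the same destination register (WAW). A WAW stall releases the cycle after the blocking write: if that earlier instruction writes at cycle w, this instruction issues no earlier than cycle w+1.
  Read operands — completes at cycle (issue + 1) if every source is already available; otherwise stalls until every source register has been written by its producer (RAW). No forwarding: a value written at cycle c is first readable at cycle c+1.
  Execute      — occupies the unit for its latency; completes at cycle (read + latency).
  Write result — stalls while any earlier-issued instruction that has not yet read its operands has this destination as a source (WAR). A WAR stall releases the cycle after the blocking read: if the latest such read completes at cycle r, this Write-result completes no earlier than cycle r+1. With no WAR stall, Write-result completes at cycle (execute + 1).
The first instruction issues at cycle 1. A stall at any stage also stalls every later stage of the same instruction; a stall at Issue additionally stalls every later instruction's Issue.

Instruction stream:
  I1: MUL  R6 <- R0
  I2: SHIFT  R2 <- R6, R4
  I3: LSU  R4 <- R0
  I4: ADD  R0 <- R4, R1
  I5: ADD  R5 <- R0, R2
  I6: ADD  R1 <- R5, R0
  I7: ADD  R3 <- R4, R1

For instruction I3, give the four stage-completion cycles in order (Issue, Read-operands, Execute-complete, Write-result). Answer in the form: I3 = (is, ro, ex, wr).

  I1 | 1 | 2 | 8 | 9
  I2 | 2 | 10 | 11 | 12   RAW R6: wait I1 write@9
  I3 | 3 | 4 | 5 | 11   WAR R4: wait I2 read@10
  I4 | 4 | 12 | 14 | 15   RAW R4: wait I3 write@11
  I5 | 16 | 17 | 19 | 20   struct: ADD busy until I4 writes@15
  I6 | 21 | 22 | 24 | 25   struct: ADD busy until I5 writes@20
  I7 | 26 | 27 | 29 | 30   struct: ADD busy until I6 writes@25

I3 = (3, 4, 5, 11)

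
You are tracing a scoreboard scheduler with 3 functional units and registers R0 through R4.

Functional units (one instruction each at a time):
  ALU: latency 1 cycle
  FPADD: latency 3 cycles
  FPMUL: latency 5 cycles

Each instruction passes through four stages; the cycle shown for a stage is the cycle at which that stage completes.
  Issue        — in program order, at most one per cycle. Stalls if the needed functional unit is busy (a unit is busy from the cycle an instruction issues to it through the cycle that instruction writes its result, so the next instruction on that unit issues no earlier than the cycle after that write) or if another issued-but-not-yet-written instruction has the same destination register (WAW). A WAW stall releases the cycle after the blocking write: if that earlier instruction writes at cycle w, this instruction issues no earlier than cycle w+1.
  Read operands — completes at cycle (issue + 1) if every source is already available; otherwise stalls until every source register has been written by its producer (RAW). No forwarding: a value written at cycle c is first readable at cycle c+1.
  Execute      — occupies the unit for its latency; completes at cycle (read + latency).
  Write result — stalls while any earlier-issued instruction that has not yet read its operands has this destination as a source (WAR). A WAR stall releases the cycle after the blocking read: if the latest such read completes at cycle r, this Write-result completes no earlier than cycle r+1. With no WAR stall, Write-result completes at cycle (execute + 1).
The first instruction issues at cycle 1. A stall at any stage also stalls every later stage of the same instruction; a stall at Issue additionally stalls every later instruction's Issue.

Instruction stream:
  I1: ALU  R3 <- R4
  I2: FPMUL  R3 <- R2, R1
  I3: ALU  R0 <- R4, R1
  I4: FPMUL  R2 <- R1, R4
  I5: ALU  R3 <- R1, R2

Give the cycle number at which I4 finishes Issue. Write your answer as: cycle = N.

c1: I1 dispatched to ALU
c2: I1 operands ready
c3: I1 complete
c4: R3←I1
c5: I2 dispatched to FPMUL
c6: I2 operands ready | I3 dispatched to ALU
c7: I3 operands ready
c8: I3 complete
c9: R0←I3
c11: I2 complete
c12: R3←I2
c13: I4 dispatched to FPMUL
c14: I4 operands ready | I5 dispatched to ALU
c19: I4 complete
c20: R2←I4
c21: I5 operands ready
c22: I5 complete
c23: R3←I5

cycle = 13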